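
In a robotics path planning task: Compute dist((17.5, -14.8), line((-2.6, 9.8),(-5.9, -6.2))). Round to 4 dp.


|cross product| = 402.78
|line direction| = sqrt(266.89) = 16.3368
Distance = 402.78/sqrt(266.89) = 24.6548

24.6548


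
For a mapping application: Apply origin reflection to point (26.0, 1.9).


Reflection over origin: (x,y) -> (-x,-y)
(26, 1.9) -> (-26, -1.9)

(-26, -1.9)


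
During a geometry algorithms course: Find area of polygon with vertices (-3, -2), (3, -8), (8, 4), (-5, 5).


Shoelace sum: ((-3)*(-8) - 3*(-2)) + (3*4 - 8*(-8)) + (8*5 - (-5)*4) + ((-5)*(-2) - (-3)*5)
= 191
Area = |191|/2 = 95.5

95.5


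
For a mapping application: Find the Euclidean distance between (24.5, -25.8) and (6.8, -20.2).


dx=-17.7, dy=5.6
d^2 = (-17.7)^2 + 5.6^2 = 344.65
d = sqrt(344.65) = 18.5648

18.5648


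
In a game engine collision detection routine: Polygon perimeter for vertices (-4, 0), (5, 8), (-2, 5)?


Sides: (-4, 0)->(5, 8): sqrt(145) = 12.041595, (5, 8)->(-2, 5): sqrt(58) = 7.615773, (-2, 5)->(-4, 0): sqrt(29) = 5.385165
Sum = 25.042533
Perimeter = 25.0425

25.0425


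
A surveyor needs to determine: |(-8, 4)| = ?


|u| = sqrt((-8)^2 + 4^2) = sqrt(80) = 8.9443

8.9443


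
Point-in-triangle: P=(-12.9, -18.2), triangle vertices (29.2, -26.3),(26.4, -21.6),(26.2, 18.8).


Cross products: AB x AP = 175.19, BC x BP = 1587.04, CA x CP = -1874.41
All same sign? no

No, outside


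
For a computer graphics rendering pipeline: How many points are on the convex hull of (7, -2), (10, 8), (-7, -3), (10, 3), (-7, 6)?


Convex hull vertices (CCW): (-7, -3), (7, -2), (10, 3), (10, 8), (-7, 6)
Count = 5

5


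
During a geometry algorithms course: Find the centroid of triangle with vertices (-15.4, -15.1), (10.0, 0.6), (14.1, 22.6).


Centroid = ((x_A+x_B+x_C)/3, (y_A+y_B+y_C)/3)
= (((-15.4)+10+14.1)/3, ((-15.1)+0.6+22.6)/3)
= (2.9, 2.7)

(2.9, 2.7)


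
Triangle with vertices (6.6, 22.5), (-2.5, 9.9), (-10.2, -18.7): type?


Side lengths squared: AB^2=241.57, BC^2=877.25, CA^2=1979.68
Sorted: [241.57, 877.25, 1979.68]
By sides: Scalene, By angles: Obtuse

Scalene, Obtuse


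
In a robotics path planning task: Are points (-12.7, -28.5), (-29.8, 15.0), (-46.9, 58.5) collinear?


Cross product: ((-29.8)-(-12.7))*(58.5-(-28.5)) - (15-(-28.5))*((-46.9)-(-12.7))
= 0

Yes, collinear


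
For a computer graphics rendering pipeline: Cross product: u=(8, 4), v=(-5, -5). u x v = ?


u x v = u_x*v_y - u_y*v_x = 8*(-5) - 4*(-5)
= (-40) - (-20) = -20

-20


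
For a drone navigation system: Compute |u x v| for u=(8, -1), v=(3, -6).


|u x v| = |8*(-6) - (-1)*3|
= |(-48) - (-3)| = 45

45


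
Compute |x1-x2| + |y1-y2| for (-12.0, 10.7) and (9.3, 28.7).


|(-12)-9.3| + |10.7-28.7| = 21.3 + 18 = 39.3

39.3


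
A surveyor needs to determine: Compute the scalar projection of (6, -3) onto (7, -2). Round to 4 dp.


u.v = 48, |v| = sqrt(53) = 7.2801
Scalar projection = u.v / |v| = 48 / sqrt(53) = 6.5933

6.5933


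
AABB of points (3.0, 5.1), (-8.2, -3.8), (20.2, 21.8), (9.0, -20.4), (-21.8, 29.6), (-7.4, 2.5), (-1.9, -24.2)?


x range: [-21.8, 20.2]
y range: [-24.2, 29.6]
Bounding box: (-21.8,-24.2) to (20.2,29.6)

(-21.8,-24.2) to (20.2,29.6)


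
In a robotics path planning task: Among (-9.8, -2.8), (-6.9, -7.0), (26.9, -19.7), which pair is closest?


d(P0,P1) = 5.1039, d(P0,P2) = 40.4042, d(P1,P2) = 36.1072
Closest: P0 and P1

Closest pair: (-9.8, -2.8) and (-6.9, -7.0), distance = 5.1039


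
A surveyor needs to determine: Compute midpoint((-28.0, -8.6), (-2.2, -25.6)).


M = (((-28)+(-2.2))/2, ((-8.6)+(-25.6))/2)
= (-15.1, -17.1)

(-15.1, -17.1)


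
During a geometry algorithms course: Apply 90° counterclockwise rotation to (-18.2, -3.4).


90° CCW: (x,y) -> (-y, x)
(-18.2,-3.4) -> (3.4, -18.2)

(3.4, -18.2)


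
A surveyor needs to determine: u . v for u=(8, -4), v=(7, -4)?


u . v = u_x*v_x + u_y*v_y = 8*7 + (-4)*(-4)
= 56 + 16 = 72

72


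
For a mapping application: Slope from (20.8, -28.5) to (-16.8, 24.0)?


slope = (y2-y1)/(x2-x1) = (24-(-28.5))/((-16.8)-20.8) = 52.5/(-37.6) = -1.3963

-1.3963


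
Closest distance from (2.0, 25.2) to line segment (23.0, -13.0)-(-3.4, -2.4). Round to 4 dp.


Project P onto AB: t = 1 (clamped to [0,1])
Closest point on segment: (-3.4, -2.4)
Distance: 28.1233

28.1233


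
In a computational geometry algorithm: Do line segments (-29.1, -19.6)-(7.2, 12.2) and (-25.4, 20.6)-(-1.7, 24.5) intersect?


Cross products: d1=-938.31, d2=-326.22, d3=1341.6, d4=729.51
d1*d2 < 0 and d3*d4 < 0? no

No, they don't intersect


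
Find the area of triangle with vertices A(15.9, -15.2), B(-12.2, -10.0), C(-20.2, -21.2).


Area = |x_A(y_B-y_C) + x_B(y_C-y_A) + x_C(y_A-y_B)|/2
= |178.08 + 73.2 + 105.04|/2
= 356.32/2 = 178.16

178.16


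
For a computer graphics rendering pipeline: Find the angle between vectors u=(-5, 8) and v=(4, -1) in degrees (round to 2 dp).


u.v = -28, |u| = sqrt(89) = 9.434, |v| = sqrt(17) = 4.1231
cos(theta) = u.v/(|u||v|) = -28/sqrt(1513) = -0.719844
theta = acos(-0.719844) = 136.04 degrees

136.04 degrees


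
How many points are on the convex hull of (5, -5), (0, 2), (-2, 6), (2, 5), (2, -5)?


Convex hull vertices (CCW): (-2, 6), (2, -5), (5, -5), (2, 5)
Count = 4

4


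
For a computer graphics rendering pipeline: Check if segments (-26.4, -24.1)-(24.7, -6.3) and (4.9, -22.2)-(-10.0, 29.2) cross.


Cross products: d1=1637.13, d2=-1254.63, d3=-460.05, d4=2431.71
d1*d2 < 0 and d3*d4 < 0? yes

Yes, they intersect


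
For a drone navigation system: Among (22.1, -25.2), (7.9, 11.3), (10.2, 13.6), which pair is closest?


d(P0,P1) = 39.1649, d(P0,P2) = 40.5839, d(P1,P2) = 3.2527
Closest: P1 and P2

Closest pair: (7.9, 11.3) and (10.2, 13.6), distance = 3.2527


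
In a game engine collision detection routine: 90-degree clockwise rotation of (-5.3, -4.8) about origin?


90° CW: (x,y) -> (y, -x)
(-5.3,-4.8) -> (-4.8, 5.3)

(-4.8, 5.3)


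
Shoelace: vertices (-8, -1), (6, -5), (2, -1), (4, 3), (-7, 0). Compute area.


Shoelace sum: ((-8)*(-5) - 6*(-1)) + (6*(-1) - 2*(-5)) + (2*3 - 4*(-1)) + (4*0 - (-7)*3) + ((-7)*(-1) - (-8)*0)
= 88
Area = |88|/2 = 44

44


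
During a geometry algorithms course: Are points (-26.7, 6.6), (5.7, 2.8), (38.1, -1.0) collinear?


Cross product: (5.7-(-26.7))*((-1)-6.6) - (2.8-6.6)*(38.1-(-26.7))
= 0

Yes, collinear


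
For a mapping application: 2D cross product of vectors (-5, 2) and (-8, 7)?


u x v = u_x*v_y - u_y*v_x = (-5)*7 - 2*(-8)
= (-35) - (-16) = -19

-19


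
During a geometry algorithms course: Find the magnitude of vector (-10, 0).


|u| = sqrt((-10)^2 + 0^2) = sqrt(100) = 10

10


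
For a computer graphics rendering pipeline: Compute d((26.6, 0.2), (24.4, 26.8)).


dx=-2.2, dy=26.6
d^2 = (-2.2)^2 + 26.6^2 = 712.4
d = sqrt(712.4) = 26.6908

26.6908


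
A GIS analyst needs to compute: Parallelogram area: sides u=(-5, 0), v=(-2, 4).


|u x v| = |(-5)*4 - 0*(-2)|
= |(-20) - 0| = 20

20


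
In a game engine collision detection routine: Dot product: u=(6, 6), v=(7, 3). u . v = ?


u . v = u_x*v_x + u_y*v_y = 6*7 + 6*3
= 42 + 18 = 60

60


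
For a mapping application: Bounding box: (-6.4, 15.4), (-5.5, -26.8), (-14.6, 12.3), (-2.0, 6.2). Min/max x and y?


x range: [-14.6, -2]
y range: [-26.8, 15.4]
Bounding box: (-14.6,-26.8) to (-2,15.4)

(-14.6,-26.8) to (-2,15.4)


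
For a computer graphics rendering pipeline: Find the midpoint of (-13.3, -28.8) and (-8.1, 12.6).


M = (((-13.3)+(-8.1))/2, ((-28.8)+12.6)/2)
= (-10.7, -8.1)

(-10.7, -8.1)


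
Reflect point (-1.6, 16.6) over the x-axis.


Reflection over x-axis: (x,y) -> (x,-y)
(-1.6, 16.6) -> (-1.6, -16.6)

(-1.6, -16.6)


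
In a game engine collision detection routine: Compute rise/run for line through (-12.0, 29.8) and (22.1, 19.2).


slope = (y2-y1)/(x2-x1) = (19.2-29.8)/(22.1-(-12)) = (-10.6)/34.1 = -0.3109

-0.3109


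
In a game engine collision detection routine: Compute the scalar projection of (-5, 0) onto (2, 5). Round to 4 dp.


u.v = -10, |v| = sqrt(29) = 5.3852
Scalar projection = u.v / |v| = -10 / sqrt(29) = -1.857

-1.857


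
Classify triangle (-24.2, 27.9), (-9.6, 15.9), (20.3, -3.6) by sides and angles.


Side lengths squared: AB^2=357.16, BC^2=1274.26, CA^2=2972.5
Sorted: [357.16, 1274.26, 2972.5]
By sides: Scalene, By angles: Obtuse

Scalene, Obtuse


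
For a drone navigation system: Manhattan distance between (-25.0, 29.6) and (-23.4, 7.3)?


|(-25)-(-23.4)| + |29.6-7.3| = 1.6 + 22.3 = 23.9

23.9


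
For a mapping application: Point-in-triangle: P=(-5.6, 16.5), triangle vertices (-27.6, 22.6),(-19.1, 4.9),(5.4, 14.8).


Cross products: AB x AP = 337.55, BC x BP = 150.55, CA x CP = 29.7
All same sign? yes

Yes, inside


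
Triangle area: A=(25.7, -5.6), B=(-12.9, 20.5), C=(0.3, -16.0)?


Area = |x_A(y_B-y_C) + x_B(y_C-y_A) + x_C(y_A-y_B)|/2
= |938.05 + 134.16 + (-7.83)|/2
= 1064.38/2 = 532.19

532.19


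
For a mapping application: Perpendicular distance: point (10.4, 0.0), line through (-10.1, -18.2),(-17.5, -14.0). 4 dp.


|cross product| = 220.78
|line direction| = sqrt(72.4) = 8.5088
Distance = 220.78/sqrt(72.4) = 25.9472

25.9472


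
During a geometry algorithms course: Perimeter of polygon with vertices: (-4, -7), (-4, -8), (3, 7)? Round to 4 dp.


Sides: (-4, -7)->(-4, -8): sqrt(1) = 1, (-4, -8)->(3, 7): sqrt(274) = 16.552945, (3, 7)->(-4, -7): sqrt(245) = 15.652476
Sum = 33.205421
Perimeter = 33.2054

33.2054


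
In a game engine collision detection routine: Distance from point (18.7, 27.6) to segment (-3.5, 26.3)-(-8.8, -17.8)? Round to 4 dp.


Project P onto AB: t = 0 (clamped to [0,1])
Closest point on segment: (-3.5, 26.3)
Distance: 22.238

22.238


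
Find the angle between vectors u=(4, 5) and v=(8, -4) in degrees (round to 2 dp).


u.v = 12, |u| = sqrt(41) = 6.4031, |v| = sqrt(80) = 8.9443
cos(theta) = u.v/(|u||v|) = 12/sqrt(3280) = 0.209529
theta = acos(0.209529) = 77.91 degrees

77.91 degrees


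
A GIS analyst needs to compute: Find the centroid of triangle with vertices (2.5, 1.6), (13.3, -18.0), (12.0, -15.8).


Centroid = ((x_A+x_B+x_C)/3, (y_A+y_B+y_C)/3)
= ((2.5+13.3+12)/3, (1.6+(-18)+(-15.8))/3)
= (9.2667, -10.7333)

(9.2667, -10.7333)


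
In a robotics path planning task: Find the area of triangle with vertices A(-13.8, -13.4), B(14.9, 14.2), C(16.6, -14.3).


Area = |x_A(y_B-y_C) + x_B(y_C-y_A) + x_C(y_A-y_B)|/2
= |(-393.3) + (-13.41) + (-458.16)|/2
= 864.87/2 = 432.435

432.435


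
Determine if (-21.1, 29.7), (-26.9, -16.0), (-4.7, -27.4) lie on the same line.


Cross product: ((-26.9)-(-21.1))*((-27.4)-29.7) - ((-16)-29.7)*((-4.7)-(-21.1))
= 1080.66

No, not collinear


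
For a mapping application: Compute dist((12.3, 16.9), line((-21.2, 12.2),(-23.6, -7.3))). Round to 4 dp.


|cross product| = 641.97
|line direction| = sqrt(386.01) = 19.6471
Distance = 641.97/sqrt(386.01) = 32.675

32.675


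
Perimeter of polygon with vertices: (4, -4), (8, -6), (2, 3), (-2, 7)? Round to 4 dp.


Sides: (4, -4)->(8, -6): sqrt(20) = 4.472136, (8, -6)->(2, 3): sqrt(117) = 10.816654, (2, 3)->(-2, 7): sqrt(32) = 5.656854, (-2, 7)->(4, -4): sqrt(157) = 12.529964
Sum = 33.475608
Perimeter = 33.4756

33.4756


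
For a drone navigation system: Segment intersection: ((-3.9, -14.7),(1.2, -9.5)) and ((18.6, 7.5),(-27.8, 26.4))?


Cross products: d1=1455.33, d2=1117.66, d3=-3.78, d4=333.89
d1*d2 < 0 and d3*d4 < 0? no

No, they don't intersect


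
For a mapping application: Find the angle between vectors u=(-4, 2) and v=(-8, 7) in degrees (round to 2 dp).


u.v = 46, |u| = sqrt(20) = 4.4721, |v| = sqrt(113) = 10.6301
cos(theta) = u.v/(|u||v|) = 46/sqrt(2260) = 0.967617
theta = acos(0.967617) = 14.62 degrees

14.62 degrees


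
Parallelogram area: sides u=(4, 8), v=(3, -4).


|u x v| = |4*(-4) - 8*3|
= |(-16) - 24| = 40

40


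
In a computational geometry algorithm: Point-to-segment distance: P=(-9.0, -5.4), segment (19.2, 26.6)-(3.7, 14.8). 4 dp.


Project P onto AB: t = 1 (clamped to [0,1])
Closest point on segment: (3.7, 14.8)
Distance: 23.8606

23.8606


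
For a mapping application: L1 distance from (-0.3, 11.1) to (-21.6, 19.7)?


|(-0.3)-(-21.6)| + |11.1-19.7| = 21.3 + 8.6 = 29.9

29.9


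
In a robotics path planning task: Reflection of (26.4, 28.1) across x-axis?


Reflection over x-axis: (x,y) -> (x,-y)
(26.4, 28.1) -> (26.4, -28.1)

(26.4, -28.1)


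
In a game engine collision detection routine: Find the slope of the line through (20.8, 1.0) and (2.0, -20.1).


slope = (y2-y1)/(x2-x1) = ((-20.1)-1)/(2-20.8) = (-21.1)/(-18.8) = 1.1223

1.1223


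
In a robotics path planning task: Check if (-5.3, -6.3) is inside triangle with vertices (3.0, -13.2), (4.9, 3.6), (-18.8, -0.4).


Cross products: AB x AP = 152.55, BC x BP = 193.83, CA x CP = 44.18
All same sign? yes

Yes, inside


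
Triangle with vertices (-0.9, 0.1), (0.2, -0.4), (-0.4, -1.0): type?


Side lengths squared: AB^2=1.46, BC^2=0.72, CA^2=1.46
Sorted: [0.72, 1.46, 1.46]
By sides: Isosceles, By angles: Acute

Isosceles, Acute


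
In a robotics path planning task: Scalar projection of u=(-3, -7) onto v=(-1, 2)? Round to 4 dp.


u.v = -11, |v| = sqrt(5) = 2.2361
Scalar projection = u.v / |v| = -11 / sqrt(5) = -4.9193

-4.9193


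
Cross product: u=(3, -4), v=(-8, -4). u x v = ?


u x v = u_x*v_y - u_y*v_x = 3*(-4) - (-4)*(-8)
= (-12) - 32 = -44

-44


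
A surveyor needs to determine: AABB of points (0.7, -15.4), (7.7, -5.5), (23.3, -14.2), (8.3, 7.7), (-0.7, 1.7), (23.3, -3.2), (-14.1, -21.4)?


x range: [-14.1, 23.3]
y range: [-21.4, 7.7]
Bounding box: (-14.1,-21.4) to (23.3,7.7)

(-14.1,-21.4) to (23.3,7.7)


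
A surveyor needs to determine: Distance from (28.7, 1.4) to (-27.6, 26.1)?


dx=-56.3, dy=24.7
d^2 = (-56.3)^2 + 24.7^2 = 3779.78
d = sqrt(3779.78) = 61.4799

61.4799


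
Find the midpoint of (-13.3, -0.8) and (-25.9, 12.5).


M = (((-13.3)+(-25.9))/2, ((-0.8)+12.5)/2)
= (-19.6, 5.85)

(-19.6, 5.85)


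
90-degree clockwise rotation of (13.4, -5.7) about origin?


90° CW: (x,y) -> (y, -x)
(13.4,-5.7) -> (-5.7, -13.4)

(-5.7, -13.4)


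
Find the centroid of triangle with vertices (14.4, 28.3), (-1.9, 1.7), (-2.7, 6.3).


Centroid = ((x_A+x_B+x_C)/3, (y_A+y_B+y_C)/3)
= ((14.4+(-1.9)+(-2.7))/3, (28.3+1.7+6.3)/3)
= (3.2667, 12.1)

(3.2667, 12.1)


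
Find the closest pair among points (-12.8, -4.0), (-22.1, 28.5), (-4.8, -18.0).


d(P0,P1) = 33.8044, d(P0,P2) = 16.1245, d(P1,P2) = 49.6139
Closest: P0 and P2

Closest pair: (-12.8, -4.0) and (-4.8, -18.0), distance = 16.1245


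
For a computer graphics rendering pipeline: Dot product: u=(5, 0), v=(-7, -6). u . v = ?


u . v = u_x*v_x + u_y*v_y = 5*(-7) + 0*(-6)
= (-35) + 0 = -35

-35


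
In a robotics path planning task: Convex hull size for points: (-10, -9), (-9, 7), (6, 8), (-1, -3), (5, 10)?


Convex hull vertices (CCW): (-10, -9), (-1, -3), (6, 8), (5, 10), (-9, 7)
Count = 5

5


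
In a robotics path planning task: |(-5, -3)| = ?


|u| = sqrt((-5)^2 + (-3)^2) = sqrt(34) = 5.831

5.831


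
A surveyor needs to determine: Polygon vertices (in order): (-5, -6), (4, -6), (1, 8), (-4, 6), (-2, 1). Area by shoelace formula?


Shoelace sum: ((-5)*(-6) - 4*(-6)) + (4*8 - 1*(-6)) + (1*6 - (-4)*8) + ((-4)*1 - (-2)*6) + ((-2)*(-6) - (-5)*1)
= 155
Area = |155|/2 = 77.5

77.5


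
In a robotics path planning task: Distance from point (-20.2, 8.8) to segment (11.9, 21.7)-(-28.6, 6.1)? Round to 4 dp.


Project P onto AB: t = 0.797 (clamped to [0,1])
Closest point on segment: (-20.3796, 9.2664)
Distance: 0.4998

0.4998


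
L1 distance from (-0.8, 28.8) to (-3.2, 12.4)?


|(-0.8)-(-3.2)| + |28.8-12.4| = 2.4 + 16.4 = 18.8

18.8


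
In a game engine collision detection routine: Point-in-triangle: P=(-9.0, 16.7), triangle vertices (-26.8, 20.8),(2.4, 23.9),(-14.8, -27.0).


Cross products: AB x AP = -174.9, BC x BP = -456.42, CA x CP = -801.64
All same sign? yes

Yes, inside


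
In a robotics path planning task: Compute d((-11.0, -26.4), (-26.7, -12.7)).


dx=-15.7, dy=13.7
d^2 = (-15.7)^2 + 13.7^2 = 434.18
d = sqrt(434.18) = 20.837

20.837


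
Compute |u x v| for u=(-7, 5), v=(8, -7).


|u x v| = |(-7)*(-7) - 5*8|
= |49 - 40| = 9

9


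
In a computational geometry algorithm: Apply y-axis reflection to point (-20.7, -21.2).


Reflection over y-axis: (x,y) -> (-x,y)
(-20.7, -21.2) -> (20.7, -21.2)

(20.7, -21.2)


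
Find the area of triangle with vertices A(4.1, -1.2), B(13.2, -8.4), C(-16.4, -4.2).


Area = |x_A(y_B-y_C) + x_B(y_C-y_A) + x_C(y_A-y_B)|/2
= |(-17.22) + (-39.6) + (-118.08)|/2
= 174.9/2 = 87.45

87.45


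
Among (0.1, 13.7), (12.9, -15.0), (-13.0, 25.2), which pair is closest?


d(P0,P1) = 31.425, d(P0,P2) = 17.4316, d(P1,P2) = 47.821
Closest: P0 and P2

Closest pair: (0.1, 13.7) and (-13.0, 25.2), distance = 17.4316


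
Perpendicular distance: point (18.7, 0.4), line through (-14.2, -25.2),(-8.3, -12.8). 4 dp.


|cross product| = 256.92
|line direction| = sqrt(188.57) = 13.7321
Distance = 256.92/sqrt(188.57) = 18.7095

18.7095


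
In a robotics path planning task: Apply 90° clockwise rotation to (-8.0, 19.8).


90° CW: (x,y) -> (y, -x)
(-8,19.8) -> (19.8, 8)

(19.8, 8)


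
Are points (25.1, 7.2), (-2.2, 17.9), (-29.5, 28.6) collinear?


Cross product: ((-2.2)-25.1)*(28.6-7.2) - (17.9-7.2)*((-29.5)-25.1)
= 0

Yes, collinear


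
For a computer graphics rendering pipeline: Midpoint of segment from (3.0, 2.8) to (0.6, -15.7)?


M = ((3+0.6)/2, (2.8+(-15.7))/2)
= (1.8, -6.45)

(1.8, -6.45)


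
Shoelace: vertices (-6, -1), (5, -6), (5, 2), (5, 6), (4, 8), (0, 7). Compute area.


Shoelace sum: ((-6)*(-6) - 5*(-1)) + (5*2 - 5*(-6)) + (5*6 - 5*2) + (5*8 - 4*6) + (4*7 - 0*8) + (0*(-1) - (-6)*7)
= 187
Area = |187|/2 = 93.5

93.5


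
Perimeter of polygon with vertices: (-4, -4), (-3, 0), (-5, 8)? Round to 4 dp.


Sides: (-4, -4)->(-3, 0): sqrt(17) = 4.123106, (-3, 0)->(-5, 8): sqrt(68) = 8.246211, (-5, 8)->(-4, -4): sqrt(145) = 12.041595
Sum = 24.410912
Perimeter = 24.4109

24.4109


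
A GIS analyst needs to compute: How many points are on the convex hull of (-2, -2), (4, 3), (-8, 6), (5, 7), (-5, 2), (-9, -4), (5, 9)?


Convex hull vertices (CCW): (-9, -4), (-2, -2), (4, 3), (5, 7), (5, 9), (-8, 6)
Count = 6

6


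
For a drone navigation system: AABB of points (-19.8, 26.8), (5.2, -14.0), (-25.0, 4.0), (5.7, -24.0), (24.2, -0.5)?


x range: [-25, 24.2]
y range: [-24, 26.8]
Bounding box: (-25,-24) to (24.2,26.8)

(-25,-24) to (24.2,26.8)


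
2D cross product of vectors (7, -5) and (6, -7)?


u x v = u_x*v_y - u_y*v_x = 7*(-7) - (-5)*6
= (-49) - (-30) = -19

-19


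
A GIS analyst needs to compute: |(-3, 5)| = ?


|u| = sqrt((-3)^2 + 5^2) = sqrt(34) = 5.831

5.831


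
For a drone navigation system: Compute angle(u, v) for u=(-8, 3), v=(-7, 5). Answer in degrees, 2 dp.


u.v = 71, |u| = sqrt(73) = 8.544, |v| = sqrt(74) = 8.6023
cos(theta) = u.v/(|u||v|) = 71/sqrt(5402) = 0.966009
theta = acos(0.966009) = 14.98 degrees

14.98 degrees


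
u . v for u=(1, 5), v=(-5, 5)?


u . v = u_x*v_x + u_y*v_y = 1*(-5) + 5*5
= (-5) + 25 = 20

20


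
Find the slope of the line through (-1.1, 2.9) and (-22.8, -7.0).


slope = (y2-y1)/(x2-x1) = ((-7)-2.9)/((-22.8)-(-1.1)) = (-9.9)/(-21.7) = 0.4562

0.4562


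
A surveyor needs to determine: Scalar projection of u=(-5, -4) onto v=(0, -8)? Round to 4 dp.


u.v = 32, |v| = sqrt(64) = 8
Scalar projection = u.v / |v| = 32 / sqrt(64) = 4

4


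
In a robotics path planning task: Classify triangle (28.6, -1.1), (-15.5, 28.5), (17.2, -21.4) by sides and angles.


Side lengths squared: AB^2=2820.97, BC^2=3559.3, CA^2=542.05
Sorted: [542.05, 2820.97, 3559.3]
By sides: Scalene, By angles: Obtuse

Scalene, Obtuse


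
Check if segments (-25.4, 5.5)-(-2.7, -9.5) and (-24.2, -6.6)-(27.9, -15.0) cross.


Cross products: d1=620.33, d2=29.51, d3=-256.67, d4=334.15
d1*d2 < 0 and d3*d4 < 0? no

No, they don't intersect


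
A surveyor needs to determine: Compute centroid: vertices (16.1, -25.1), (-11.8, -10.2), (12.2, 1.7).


Centroid = ((x_A+x_B+x_C)/3, (y_A+y_B+y_C)/3)
= ((16.1+(-11.8)+12.2)/3, ((-25.1)+(-10.2)+1.7)/3)
= (5.5, -11.2)

(5.5, -11.2)


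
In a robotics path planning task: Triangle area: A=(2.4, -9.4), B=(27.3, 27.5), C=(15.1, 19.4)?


Area = |x_A(y_B-y_C) + x_B(y_C-y_A) + x_C(y_A-y_B)|/2
= |19.44 + 786.24 + (-557.19)|/2
= 248.49/2 = 124.245

124.245


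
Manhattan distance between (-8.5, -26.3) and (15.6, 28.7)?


|(-8.5)-15.6| + |(-26.3)-28.7| = 24.1 + 55 = 79.1

79.1


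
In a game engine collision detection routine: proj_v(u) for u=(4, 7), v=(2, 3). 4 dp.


u.v = 29, |v| = sqrt(13) = 3.6056
Scalar projection = u.v / |v| = 29 / sqrt(13) = 8.0432

8.0432


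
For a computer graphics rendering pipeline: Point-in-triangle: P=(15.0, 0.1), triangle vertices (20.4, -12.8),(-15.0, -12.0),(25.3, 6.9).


Cross products: AB x AP = -452.34, BC x BP = -79.37, CA x CP = -169.59
All same sign? yes

Yes, inside


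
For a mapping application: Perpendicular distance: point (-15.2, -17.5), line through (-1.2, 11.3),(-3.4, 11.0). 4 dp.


|cross product| = 59.16
|line direction| = sqrt(4.93) = 2.2204
Distance = 59.16/sqrt(4.93) = 26.6443

26.6443


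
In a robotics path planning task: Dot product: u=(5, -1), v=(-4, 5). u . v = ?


u . v = u_x*v_x + u_y*v_y = 5*(-4) + (-1)*5
= (-20) + (-5) = -25

-25


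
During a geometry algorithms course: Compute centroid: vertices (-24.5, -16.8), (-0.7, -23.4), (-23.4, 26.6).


Centroid = ((x_A+x_B+x_C)/3, (y_A+y_B+y_C)/3)
= (((-24.5)+(-0.7)+(-23.4))/3, ((-16.8)+(-23.4)+26.6)/3)
= (-16.2, -4.5333)

(-16.2, -4.5333)


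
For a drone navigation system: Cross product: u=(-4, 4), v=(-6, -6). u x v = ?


u x v = u_x*v_y - u_y*v_x = (-4)*(-6) - 4*(-6)
= 24 - (-24) = 48

48


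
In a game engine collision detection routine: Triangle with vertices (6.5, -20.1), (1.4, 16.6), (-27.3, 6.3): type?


Side lengths squared: AB^2=1372.9, BC^2=929.78, CA^2=1839.4
Sorted: [929.78, 1372.9, 1839.4]
By sides: Scalene, By angles: Acute

Scalene, Acute


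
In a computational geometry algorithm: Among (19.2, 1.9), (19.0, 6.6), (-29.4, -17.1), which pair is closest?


d(P0,P1) = 4.7043, d(P0,P2) = 52.182, d(P1,P2) = 53.8911
Closest: P0 and P1

Closest pair: (19.2, 1.9) and (19.0, 6.6), distance = 4.7043


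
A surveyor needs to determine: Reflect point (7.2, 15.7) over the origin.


Reflection over origin: (x,y) -> (-x,-y)
(7.2, 15.7) -> (-7.2, -15.7)

(-7.2, -15.7)


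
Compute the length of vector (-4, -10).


|u| = sqrt((-4)^2 + (-10)^2) = sqrt(116) = 10.7703

10.7703


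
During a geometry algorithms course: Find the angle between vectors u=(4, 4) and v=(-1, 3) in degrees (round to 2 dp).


u.v = 8, |u| = sqrt(32) = 5.6569, |v| = sqrt(10) = 3.1623
cos(theta) = u.v/(|u||v|) = 8/sqrt(320) = 0.447214
theta = acos(0.447214) = 63.43 degrees

63.43 degrees


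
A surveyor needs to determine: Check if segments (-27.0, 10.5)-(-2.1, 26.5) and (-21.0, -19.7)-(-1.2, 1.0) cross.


Cross products: d1=722.16, d2=523.53, d3=-847.98, d4=-649.35
d1*d2 < 0 and d3*d4 < 0? no

No, they don't intersect


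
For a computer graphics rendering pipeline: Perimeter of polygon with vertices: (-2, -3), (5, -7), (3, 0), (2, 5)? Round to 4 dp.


Sides: (-2, -3)->(5, -7): sqrt(65) = 8.062258, (5, -7)->(3, 0): sqrt(53) = 7.28011, (3, 0)->(2, 5): sqrt(26) = 5.09902, (2, 5)->(-2, -3): sqrt(80) = 8.944272
Sum = 29.38566
Perimeter = 29.3857

29.3857


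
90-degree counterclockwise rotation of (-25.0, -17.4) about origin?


90° CCW: (x,y) -> (-y, x)
(-25,-17.4) -> (17.4, -25)

(17.4, -25)


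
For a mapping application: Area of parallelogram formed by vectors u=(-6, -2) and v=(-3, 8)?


|u x v| = |(-6)*8 - (-2)*(-3)|
= |(-48) - 6| = 54

54


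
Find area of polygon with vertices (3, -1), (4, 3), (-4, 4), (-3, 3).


Shoelace sum: (3*3 - 4*(-1)) + (4*4 - (-4)*3) + ((-4)*3 - (-3)*4) + ((-3)*(-1) - 3*3)
= 35
Area = |35|/2 = 17.5

17.5


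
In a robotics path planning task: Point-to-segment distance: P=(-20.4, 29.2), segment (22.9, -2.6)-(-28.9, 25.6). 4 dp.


Project P onto AB: t = 0.9026 (clamped to [0,1])
Closest point on segment: (-23.855, 22.8535)
Distance: 7.226

7.226


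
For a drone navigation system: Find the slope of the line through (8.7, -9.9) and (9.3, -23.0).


slope = (y2-y1)/(x2-x1) = ((-23)-(-9.9))/(9.3-8.7) = (-13.1)/0.6 = -21.8333

-21.8333


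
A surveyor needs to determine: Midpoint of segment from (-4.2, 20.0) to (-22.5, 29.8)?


M = (((-4.2)+(-22.5))/2, (20+29.8)/2)
= (-13.35, 24.9)

(-13.35, 24.9)


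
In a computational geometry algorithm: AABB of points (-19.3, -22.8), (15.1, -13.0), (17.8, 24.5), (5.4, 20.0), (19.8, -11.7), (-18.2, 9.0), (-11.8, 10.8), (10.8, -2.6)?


x range: [-19.3, 19.8]
y range: [-22.8, 24.5]
Bounding box: (-19.3,-22.8) to (19.8,24.5)

(-19.3,-22.8) to (19.8,24.5)


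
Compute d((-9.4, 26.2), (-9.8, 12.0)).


dx=-0.4, dy=-14.2
d^2 = (-0.4)^2 + (-14.2)^2 = 201.8
d = sqrt(201.8) = 14.2056

14.2056


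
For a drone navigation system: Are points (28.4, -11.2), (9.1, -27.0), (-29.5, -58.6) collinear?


Cross product: (9.1-28.4)*((-58.6)-(-11.2)) - ((-27)-(-11.2))*((-29.5)-28.4)
= 0

Yes, collinear


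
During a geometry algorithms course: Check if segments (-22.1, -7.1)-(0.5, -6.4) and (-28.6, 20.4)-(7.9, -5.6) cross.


Cross products: d1=-834.75, d2=-221.6, d3=626.05, d4=12.9
d1*d2 < 0 and d3*d4 < 0? no

No, they don't intersect


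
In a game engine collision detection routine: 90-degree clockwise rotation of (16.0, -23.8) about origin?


90° CW: (x,y) -> (y, -x)
(16,-23.8) -> (-23.8, -16)

(-23.8, -16)


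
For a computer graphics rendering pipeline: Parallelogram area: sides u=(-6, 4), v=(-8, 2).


|u x v| = |(-6)*2 - 4*(-8)|
= |(-12) - (-32)| = 20

20


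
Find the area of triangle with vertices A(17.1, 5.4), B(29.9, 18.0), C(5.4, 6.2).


Area = |x_A(y_B-y_C) + x_B(y_C-y_A) + x_C(y_A-y_B)|/2
= |201.78 + 23.92 + (-68.04)|/2
= 157.66/2 = 78.83

78.83


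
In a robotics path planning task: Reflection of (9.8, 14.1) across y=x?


Reflection over y=x: (x,y) -> (y,x)
(9.8, 14.1) -> (14.1, 9.8)

(14.1, 9.8)


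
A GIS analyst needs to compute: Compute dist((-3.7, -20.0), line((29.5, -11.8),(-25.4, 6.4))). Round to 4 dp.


|cross product| = 1054.42
|line direction| = sqrt(3345.25) = 57.8381
Distance = 1054.42/sqrt(3345.25) = 18.2305

18.2305


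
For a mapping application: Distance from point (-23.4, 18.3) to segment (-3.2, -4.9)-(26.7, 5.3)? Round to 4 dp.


Project P onto AB: t = 0 (clamped to [0,1])
Closest point on segment: (-3.2, -4.9)
Distance: 30.7617

30.7617


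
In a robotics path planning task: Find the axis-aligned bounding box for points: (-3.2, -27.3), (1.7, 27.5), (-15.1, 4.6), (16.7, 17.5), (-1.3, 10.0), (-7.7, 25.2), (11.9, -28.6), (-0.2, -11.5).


x range: [-15.1, 16.7]
y range: [-28.6, 27.5]
Bounding box: (-15.1,-28.6) to (16.7,27.5)

(-15.1,-28.6) to (16.7,27.5)


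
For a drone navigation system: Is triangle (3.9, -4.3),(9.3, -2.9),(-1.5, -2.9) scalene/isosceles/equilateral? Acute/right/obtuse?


Side lengths squared: AB^2=31.12, BC^2=116.64, CA^2=31.12
Sorted: [31.12, 31.12, 116.64]
By sides: Isosceles, By angles: Obtuse

Isosceles, Obtuse


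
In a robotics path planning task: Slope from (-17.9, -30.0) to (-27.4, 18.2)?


slope = (y2-y1)/(x2-x1) = (18.2-(-30))/((-27.4)-(-17.9)) = 48.2/(-9.5) = -5.0737

-5.0737


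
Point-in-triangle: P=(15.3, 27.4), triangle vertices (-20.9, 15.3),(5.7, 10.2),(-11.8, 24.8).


Cross products: AB x AP = 506.48, BC x BP = -441.16, CA x CP = 233.79
All same sign? no

No, outside


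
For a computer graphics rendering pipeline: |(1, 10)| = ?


|u| = sqrt(1^2 + 10^2) = sqrt(101) = 10.0499

10.0499


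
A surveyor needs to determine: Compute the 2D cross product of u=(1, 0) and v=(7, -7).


u x v = u_x*v_y - u_y*v_x = 1*(-7) - 0*7
= (-7) - 0 = -7

-7


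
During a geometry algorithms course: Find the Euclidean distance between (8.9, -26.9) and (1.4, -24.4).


dx=-7.5, dy=2.5
d^2 = (-7.5)^2 + 2.5^2 = 62.5
d = sqrt(62.5) = 7.9057

7.9057


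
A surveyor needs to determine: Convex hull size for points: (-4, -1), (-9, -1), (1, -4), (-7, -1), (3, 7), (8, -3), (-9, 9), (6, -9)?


Convex hull vertices (CCW): (-9, -1), (6, -9), (8, -3), (3, 7), (-9, 9)
Count = 5

5


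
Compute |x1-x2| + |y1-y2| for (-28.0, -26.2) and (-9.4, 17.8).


|(-28)-(-9.4)| + |(-26.2)-17.8| = 18.6 + 44 = 62.6

62.6


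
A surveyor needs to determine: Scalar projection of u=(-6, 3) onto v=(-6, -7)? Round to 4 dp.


u.v = 15, |v| = sqrt(85) = 9.2195
Scalar projection = u.v / |v| = 15 / sqrt(85) = 1.627

1.627


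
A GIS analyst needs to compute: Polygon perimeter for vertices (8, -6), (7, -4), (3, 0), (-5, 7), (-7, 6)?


Sides: (8, -6)->(7, -4): sqrt(5) = 2.236068, (7, -4)->(3, 0): sqrt(32) = 5.656854, (3, 0)->(-5, 7): sqrt(113) = 10.630146, (-5, 7)->(-7, 6): sqrt(5) = 2.236068, (-7, 6)->(8, -6): sqrt(369) = 19.209373
Sum = 39.968509
Perimeter = 39.9685

39.9685


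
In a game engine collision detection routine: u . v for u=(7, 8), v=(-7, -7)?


u . v = u_x*v_x + u_y*v_y = 7*(-7) + 8*(-7)
= (-49) + (-56) = -105

-105


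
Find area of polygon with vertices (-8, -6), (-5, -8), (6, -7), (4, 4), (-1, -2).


Shoelace sum: ((-8)*(-8) - (-5)*(-6)) + ((-5)*(-7) - 6*(-8)) + (6*4 - 4*(-7)) + (4*(-2) - (-1)*4) + ((-1)*(-6) - (-8)*(-2))
= 155
Area = |155|/2 = 77.5

77.5


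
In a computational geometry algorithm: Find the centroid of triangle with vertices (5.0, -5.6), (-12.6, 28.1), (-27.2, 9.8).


Centroid = ((x_A+x_B+x_C)/3, (y_A+y_B+y_C)/3)
= ((5+(-12.6)+(-27.2))/3, ((-5.6)+28.1+9.8)/3)
= (-11.6, 10.7667)

(-11.6, 10.7667)


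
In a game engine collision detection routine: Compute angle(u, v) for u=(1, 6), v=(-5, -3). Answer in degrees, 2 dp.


u.v = -23, |u| = sqrt(37) = 6.0828, |v| = sqrt(34) = 5.831
cos(theta) = u.v/(|u||v|) = -23/sqrt(1258) = -0.648466
theta = acos(-0.648466) = 130.43 degrees

130.43 degrees


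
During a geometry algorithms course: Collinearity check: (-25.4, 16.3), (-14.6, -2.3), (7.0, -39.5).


Cross product: ((-14.6)-(-25.4))*((-39.5)-16.3) - ((-2.3)-16.3)*(7-(-25.4))
= 0

Yes, collinear


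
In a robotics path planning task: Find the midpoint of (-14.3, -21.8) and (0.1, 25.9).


M = (((-14.3)+0.1)/2, ((-21.8)+25.9)/2)
= (-7.1, 2.05)

(-7.1, 2.05)


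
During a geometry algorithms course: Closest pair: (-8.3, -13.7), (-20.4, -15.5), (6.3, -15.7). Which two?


d(P0,P1) = 12.2332, d(P0,P2) = 14.7363, d(P1,P2) = 26.7007
Closest: P0 and P1

Closest pair: (-8.3, -13.7) and (-20.4, -15.5), distance = 12.2332


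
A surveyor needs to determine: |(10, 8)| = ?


|u| = sqrt(10^2 + 8^2) = sqrt(164) = 12.8062

12.8062


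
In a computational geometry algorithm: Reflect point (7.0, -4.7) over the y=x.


Reflection over y=x: (x,y) -> (y,x)
(7, -4.7) -> (-4.7, 7)

(-4.7, 7)


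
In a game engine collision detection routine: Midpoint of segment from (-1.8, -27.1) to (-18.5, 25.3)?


M = (((-1.8)+(-18.5))/2, ((-27.1)+25.3)/2)
= (-10.15, -0.9)

(-10.15, -0.9)


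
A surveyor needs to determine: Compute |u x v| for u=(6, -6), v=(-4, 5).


|u x v| = |6*5 - (-6)*(-4)|
= |30 - 24| = 6

6


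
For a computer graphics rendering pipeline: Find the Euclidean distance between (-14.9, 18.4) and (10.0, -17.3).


dx=24.9, dy=-35.7
d^2 = 24.9^2 + (-35.7)^2 = 1894.5
d = sqrt(1894.5) = 43.5259

43.5259


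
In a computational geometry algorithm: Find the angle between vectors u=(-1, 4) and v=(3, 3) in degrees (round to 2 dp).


u.v = 9, |u| = sqrt(17) = 4.1231, |v| = sqrt(18) = 4.2426
cos(theta) = u.v/(|u||v|) = 9/sqrt(306) = 0.514496
theta = acos(0.514496) = 59.04 degrees

59.04 degrees


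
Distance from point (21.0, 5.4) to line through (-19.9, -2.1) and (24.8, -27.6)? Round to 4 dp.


|cross product| = 1378.2
|line direction| = sqrt(2648.34) = 51.462
Distance = 1378.2/sqrt(2648.34) = 26.7809

26.7809


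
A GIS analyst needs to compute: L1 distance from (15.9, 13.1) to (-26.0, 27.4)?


|15.9-(-26)| + |13.1-27.4| = 41.9 + 14.3 = 56.2

56.2


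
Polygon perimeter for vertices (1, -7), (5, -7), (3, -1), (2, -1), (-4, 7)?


Sides: (1, -7)->(5, -7): sqrt(16) = 4, (5, -7)->(3, -1): sqrt(40) = 6.324555, (3, -1)->(2, -1): sqrt(1) = 1, (2, -1)->(-4, 7): sqrt(100) = 10, (-4, 7)->(1, -7): sqrt(221) = 14.866069
Sum = 36.190624
Perimeter = 36.1906

36.1906


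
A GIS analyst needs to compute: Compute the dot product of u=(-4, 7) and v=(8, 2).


u . v = u_x*v_x + u_y*v_y = (-4)*8 + 7*2
= (-32) + 14 = -18

-18


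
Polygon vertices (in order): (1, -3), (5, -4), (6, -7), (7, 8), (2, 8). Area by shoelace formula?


Shoelace sum: (1*(-4) - 5*(-3)) + (5*(-7) - 6*(-4)) + (6*8 - 7*(-7)) + (7*8 - 2*8) + (2*(-3) - 1*8)
= 123
Area = |123|/2 = 61.5

61.5


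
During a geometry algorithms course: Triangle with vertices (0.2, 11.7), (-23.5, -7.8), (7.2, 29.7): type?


Side lengths squared: AB^2=941.94, BC^2=2348.74, CA^2=373
Sorted: [373, 941.94, 2348.74]
By sides: Scalene, By angles: Obtuse

Scalene, Obtuse


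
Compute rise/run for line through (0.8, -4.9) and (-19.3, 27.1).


slope = (y2-y1)/(x2-x1) = (27.1-(-4.9))/((-19.3)-0.8) = 32/(-20.1) = -1.592

-1.592


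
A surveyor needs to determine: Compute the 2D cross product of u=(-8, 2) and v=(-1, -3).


u x v = u_x*v_y - u_y*v_x = (-8)*(-3) - 2*(-1)
= 24 - (-2) = 26

26


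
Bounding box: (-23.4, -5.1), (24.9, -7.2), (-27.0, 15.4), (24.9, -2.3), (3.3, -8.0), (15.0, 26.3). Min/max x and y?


x range: [-27, 24.9]
y range: [-8, 26.3]
Bounding box: (-27,-8) to (24.9,26.3)

(-27,-8) to (24.9,26.3)


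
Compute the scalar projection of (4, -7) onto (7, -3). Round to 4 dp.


u.v = 49, |v| = sqrt(58) = 7.6158
Scalar projection = u.v / |v| = 49 / sqrt(58) = 6.434

6.434


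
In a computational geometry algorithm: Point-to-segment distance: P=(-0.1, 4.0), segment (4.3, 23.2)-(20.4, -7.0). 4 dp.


Project P onto AB: t = 0.4346 (clamped to [0,1])
Closest point on segment: (11.2967, 10.0757)
Distance: 12.9151

12.9151


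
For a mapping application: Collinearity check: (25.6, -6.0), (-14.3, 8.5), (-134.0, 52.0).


Cross product: ((-14.3)-25.6)*(52-(-6)) - (8.5-(-6))*((-134)-25.6)
= 0

Yes, collinear


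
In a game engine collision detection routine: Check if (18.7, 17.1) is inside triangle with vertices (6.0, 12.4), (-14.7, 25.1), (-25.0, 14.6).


Cross products: AB x AP = -258.58, BC x BP = 433.1, CA x CP = 173.64
All same sign? no

No, outside


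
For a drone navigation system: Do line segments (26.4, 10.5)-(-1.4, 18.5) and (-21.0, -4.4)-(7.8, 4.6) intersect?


Cross products: d1=2.52, d2=483.12, d3=793.42, d4=312.82
d1*d2 < 0 and d3*d4 < 0? no

No, they don't intersect


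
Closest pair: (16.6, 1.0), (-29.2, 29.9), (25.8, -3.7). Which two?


d(P0,P1) = 54.1558, d(P0,P2) = 10.331, d(P1,P2) = 64.4512
Closest: P0 and P2

Closest pair: (16.6, 1.0) and (25.8, -3.7), distance = 10.331


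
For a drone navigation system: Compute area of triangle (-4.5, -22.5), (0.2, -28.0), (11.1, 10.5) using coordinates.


Area = |x_A(y_B-y_C) + x_B(y_C-y_A) + x_C(y_A-y_B)|/2
= |173.25 + 6.6 + 61.05|/2
= 240.9/2 = 120.45

120.45


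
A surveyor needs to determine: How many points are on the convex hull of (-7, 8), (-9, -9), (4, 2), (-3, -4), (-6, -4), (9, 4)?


Convex hull vertices (CCW): (-9, -9), (9, 4), (-7, 8)
Count = 3

3


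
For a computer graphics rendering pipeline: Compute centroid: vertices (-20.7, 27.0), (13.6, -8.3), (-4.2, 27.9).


Centroid = ((x_A+x_B+x_C)/3, (y_A+y_B+y_C)/3)
= (((-20.7)+13.6+(-4.2))/3, (27+(-8.3)+27.9)/3)
= (-3.7667, 15.5333)

(-3.7667, 15.5333)


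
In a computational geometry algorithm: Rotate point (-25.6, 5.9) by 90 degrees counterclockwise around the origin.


90° CCW: (x,y) -> (-y, x)
(-25.6,5.9) -> (-5.9, -25.6)

(-5.9, -25.6)


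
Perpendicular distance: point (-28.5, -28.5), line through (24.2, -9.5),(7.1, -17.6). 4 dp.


|cross product| = 101.97
|line direction| = sqrt(358.02) = 18.9214
Distance = 101.97/sqrt(358.02) = 5.3891

5.3891


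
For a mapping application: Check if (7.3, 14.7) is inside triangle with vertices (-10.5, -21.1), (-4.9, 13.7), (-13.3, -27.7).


Cross products: AB x AP = -418.96, BC x BP = 496.68, CA x CP = -17.24
All same sign? no

No, outside


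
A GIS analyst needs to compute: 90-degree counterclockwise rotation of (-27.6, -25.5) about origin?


90° CCW: (x,y) -> (-y, x)
(-27.6,-25.5) -> (25.5, -27.6)

(25.5, -27.6)


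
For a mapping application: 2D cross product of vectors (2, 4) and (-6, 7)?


u x v = u_x*v_y - u_y*v_x = 2*7 - 4*(-6)
= 14 - (-24) = 38

38


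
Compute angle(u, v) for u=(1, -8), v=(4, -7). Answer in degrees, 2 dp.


u.v = 60, |u| = sqrt(65) = 8.0623, |v| = sqrt(65) = 8.0623
cos(theta) = u.v/(|u||v|) = 60/sqrt(4225) = 0.923077
theta = acos(0.923077) = 22.62 degrees

22.62 degrees


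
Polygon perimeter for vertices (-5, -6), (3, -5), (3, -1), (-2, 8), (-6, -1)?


Sides: (-5, -6)->(3, -5): sqrt(65) = 8.062258, (3, -5)->(3, -1): sqrt(16) = 4, (3, -1)->(-2, 8): sqrt(106) = 10.29563, (-2, 8)->(-6, -1): sqrt(97) = 9.848858, (-6, -1)->(-5, -6): sqrt(26) = 5.09902
Sum = 37.305766
Perimeter = 37.3058

37.3058


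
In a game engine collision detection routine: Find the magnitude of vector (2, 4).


|u| = sqrt(2^2 + 4^2) = sqrt(20) = 4.4721

4.4721


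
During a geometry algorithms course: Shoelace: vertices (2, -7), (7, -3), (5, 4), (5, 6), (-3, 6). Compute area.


Shoelace sum: (2*(-3) - 7*(-7)) + (7*4 - 5*(-3)) + (5*6 - 5*4) + (5*6 - (-3)*6) + ((-3)*(-7) - 2*6)
= 153
Area = |153|/2 = 76.5

76.5


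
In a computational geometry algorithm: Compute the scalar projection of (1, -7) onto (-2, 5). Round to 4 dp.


u.v = -37, |v| = sqrt(29) = 5.3852
Scalar projection = u.v / |v| = -37 / sqrt(29) = -6.8707

-6.8707


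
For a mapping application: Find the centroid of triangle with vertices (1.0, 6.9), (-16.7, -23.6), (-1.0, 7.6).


Centroid = ((x_A+x_B+x_C)/3, (y_A+y_B+y_C)/3)
= ((1+(-16.7)+(-1))/3, (6.9+(-23.6)+7.6)/3)
= (-5.5667, -3.0333)

(-5.5667, -3.0333)


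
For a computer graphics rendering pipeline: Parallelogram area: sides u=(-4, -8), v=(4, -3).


|u x v| = |(-4)*(-3) - (-8)*4|
= |12 - (-32)| = 44

44


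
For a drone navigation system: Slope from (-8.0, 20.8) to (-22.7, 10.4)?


slope = (y2-y1)/(x2-x1) = (10.4-20.8)/((-22.7)-(-8)) = (-10.4)/(-14.7) = 0.7075

0.7075


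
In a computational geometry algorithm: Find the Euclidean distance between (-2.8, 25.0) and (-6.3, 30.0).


dx=-3.5, dy=5
d^2 = (-3.5)^2 + 5^2 = 37.25
d = sqrt(37.25) = 6.1033

6.1033


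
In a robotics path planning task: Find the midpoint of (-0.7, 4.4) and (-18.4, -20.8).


M = (((-0.7)+(-18.4))/2, (4.4+(-20.8))/2)
= (-9.55, -8.2)

(-9.55, -8.2)


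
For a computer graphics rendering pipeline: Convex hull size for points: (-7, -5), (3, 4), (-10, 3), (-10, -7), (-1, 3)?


Convex hull vertices (CCW): (-10, -7), (-7, -5), (3, 4), (-10, 3)
Count = 4

4


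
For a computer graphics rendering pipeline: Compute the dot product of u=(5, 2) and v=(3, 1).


u . v = u_x*v_x + u_y*v_y = 5*3 + 2*1
= 15 + 2 = 17

17
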